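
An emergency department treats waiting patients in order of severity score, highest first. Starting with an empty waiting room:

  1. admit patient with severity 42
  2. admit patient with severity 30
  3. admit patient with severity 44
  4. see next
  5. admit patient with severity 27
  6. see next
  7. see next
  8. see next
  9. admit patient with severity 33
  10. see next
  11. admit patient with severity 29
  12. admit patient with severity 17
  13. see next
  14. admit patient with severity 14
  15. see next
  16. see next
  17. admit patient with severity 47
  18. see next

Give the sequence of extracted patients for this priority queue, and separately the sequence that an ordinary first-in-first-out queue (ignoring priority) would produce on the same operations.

priority queue: [44, 42, 30, 27, 33, 29, 17, 14, 47]; FIFO queue: 42, 30, 44, 27, 33, 29, 17, 14, 47

insert 42 → {42}
insert 30 → {42, 30}
insert 44 → {44, 42, 30}
see next → 44; now {42, 30}
insert 27 → {42, 30, 27}
see next → 42; now {30, 27}
see next → 30; now {27}
see next → 27; now {}
insert 33 → {33}
see next → 33; now {}
insert 29 → {29}
insert 17 → {29, 17}
see next → 29; now {17}
insert 14 → {17, 14}
see next → 17; now {14}
see next → 14; now {}
insert 47 → {47}
see next → 47; now {}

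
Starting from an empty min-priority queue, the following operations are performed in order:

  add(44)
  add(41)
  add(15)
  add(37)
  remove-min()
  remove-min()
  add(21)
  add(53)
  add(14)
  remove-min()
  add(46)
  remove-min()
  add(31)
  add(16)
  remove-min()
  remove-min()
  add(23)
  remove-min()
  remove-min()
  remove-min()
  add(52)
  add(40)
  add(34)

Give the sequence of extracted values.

insert 44 → {44}
insert 41 → {41, 44}
insert 15 → {15, 41, 44}
insert 37 → {15, 37, 41, 44}
remove-min → 15; now {37, 41, 44}
remove-min → 37; now {41, 44}
insert 21 → {21, 41, 44}
insert 53 → {21, 41, 44, 53}
insert 14 → {14, 21, 41, 44, 53}
remove-min → 14; now {21, 41, 44, 53}
insert 46 → {21, 41, 44, 46, 53}
remove-min → 21; now {41, 44, 46, 53}
insert 31 → {31, 41, 44, 46, 53}
insert 16 → {16, 31, 41, 44, 46, 53}
remove-min → 16; now {31, 41, 44, 46, 53}
remove-min → 31; now {41, 44, 46, 53}
insert 23 → {23, 41, 44, 46, 53}
remove-min → 23; now {41, 44, 46, 53}
remove-min → 41; now {44, 46, 53}
remove-min → 44; now {46, 53}
insert 52 → {46, 52, 53}
insert 40 → {40, 46, 52, 53}
insert 34 → {34, 40, 46, 52, 53}

15, 37, 14, 21, 16, 31, 23, 41, 44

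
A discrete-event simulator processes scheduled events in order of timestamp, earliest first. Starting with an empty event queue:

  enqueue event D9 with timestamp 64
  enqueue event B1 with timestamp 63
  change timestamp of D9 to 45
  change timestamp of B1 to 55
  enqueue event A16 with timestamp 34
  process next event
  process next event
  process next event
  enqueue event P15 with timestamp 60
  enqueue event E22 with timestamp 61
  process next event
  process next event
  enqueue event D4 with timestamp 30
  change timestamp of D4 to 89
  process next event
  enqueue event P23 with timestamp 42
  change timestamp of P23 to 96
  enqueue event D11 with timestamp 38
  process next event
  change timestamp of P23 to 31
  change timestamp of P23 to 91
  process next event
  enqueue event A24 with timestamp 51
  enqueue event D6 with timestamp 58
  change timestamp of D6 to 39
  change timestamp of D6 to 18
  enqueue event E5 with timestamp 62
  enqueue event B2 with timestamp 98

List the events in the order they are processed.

add D9 (timestamp 64) → {D9:64}
add B1 (timestamp 63) → {B1:63, D9:64}
update D9 to timestamp 45 → {D9:45, B1:63}
update B1 to timestamp 55 → {D9:45, B1:55}
add A16 (timestamp 34) → {A16:34, D9:45, B1:55}
process next event → A16; now {D9:45, B1:55}
process next event → D9; now {B1:55}
process next event → B1; now {}
add P15 (timestamp 60) → {P15:60}
add E22 (timestamp 61) → {P15:60, E22:61}
process next event → P15; now {E22:61}
process next event → E22; now {}
add D4 (timestamp 30) → {D4:30}
update D4 to timestamp 89 → {D4:89}
process next event → D4; now {}
add P23 (timestamp 42) → {P23:42}
update P23 to timestamp 96 → {P23:96}
add D11 (timestamp 38) → {D11:38, P23:96}
process next event → D11; now {P23:96}
update P23 to timestamp 31 → {P23:31}
update P23 to timestamp 91 → {P23:91}
process next event → P23; now {}
add A24 (timestamp 51) → {A24:51}
add D6 (timestamp 58) → {A24:51, D6:58}
update D6 to timestamp 39 → {D6:39, A24:51}
update D6 to timestamp 18 → {D6:18, A24:51}
add E5 (timestamp 62) → {D6:18, A24:51, E5:62}
add B2 (timestamp 98) → {D6:18, A24:51, E5:62, B2:98}

A16, D9, B1, P15, E22, D4, D11, P23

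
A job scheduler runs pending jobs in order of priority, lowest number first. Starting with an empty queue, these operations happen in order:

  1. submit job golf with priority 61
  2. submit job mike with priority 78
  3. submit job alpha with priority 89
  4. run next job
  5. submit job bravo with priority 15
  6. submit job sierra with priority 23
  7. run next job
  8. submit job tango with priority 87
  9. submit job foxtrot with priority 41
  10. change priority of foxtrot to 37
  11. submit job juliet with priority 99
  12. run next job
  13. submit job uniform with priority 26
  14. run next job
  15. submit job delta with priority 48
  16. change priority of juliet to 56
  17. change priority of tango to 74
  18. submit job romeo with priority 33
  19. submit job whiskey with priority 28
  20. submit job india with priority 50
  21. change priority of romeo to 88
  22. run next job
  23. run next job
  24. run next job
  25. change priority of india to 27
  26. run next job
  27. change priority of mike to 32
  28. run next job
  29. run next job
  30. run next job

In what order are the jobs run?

add golf (priority 61) → {golf:61}
add mike (priority 78) → {golf:61, mike:78}
add alpha (priority 89) → {golf:61, mike:78, alpha:89}
run next job → golf; now {mike:78, alpha:89}
add bravo (priority 15) → {bravo:15, mike:78, alpha:89}
add sierra (priority 23) → {bravo:15, sierra:23, mike:78, alpha:89}
run next job → bravo; now {sierra:23, mike:78, alpha:89}
add tango (priority 87) → {sierra:23, mike:78, tango:87, alpha:89}
add foxtrot (priority 41) → {sierra:23, foxtrot:41, mike:78, tango:87, alpha:89}
update foxtrot to priority 37 → {sierra:23, foxtrot:37, mike:78, tango:87, alpha:89}
add juliet (priority 99) → {sierra:23, foxtrot:37, mike:78, tango:87, alpha:89, juliet:99}
run next job → sierra; now {foxtrot:37, mike:78, tango:87, alpha:89, juliet:99}
add uniform (priority 26) → {uniform:26, foxtrot:37, mike:78, tango:87, alpha:89, juliet:99}
run next job → uniform; now {foxtrot:37, mike:78, tango:87, alpha:89, juliet:99}
add delta (priority 48) → {foxtrot:37, delta:48, mike:78, tango:87, alpha:89, juliet:99}
update juliet to priority 56 → {foxtrot:37, delta:48, juliet:56, mike:78, tango:87, alpha:89}
update tango to priority 74 → {foxtrot:37, delta:48, juliet:56, tango:74, mike:78, alpha:89}
add romeo (priority 33) → {romeo:33, foxtrot:37, delta:48, juliet:56, tango:74, mike:78, alpha:89}
add whiskey (priority 28) → {whiskey:28, romeo:33, foxtrot:37, delta:48, juliet:56, tango:74, mike:78, alpha:89}
add india (priority 50) → {whiskey:28, romeo:33, foxtrot:37, delta:48, india:50, juliet:56, tango:74, mike:78, alpha:89}
update romeo to priority 88 → {whiskey:28, foxtrot:37, delta:48, india:50, juliet:56, tango:74, mike:78, romeo:88, alpha:89}
run next job → whiskey; now {foxtrot:37, delta:48, india:50, juliet:56, tango:74, mike:78, romeo:88, alpha:89}
run next job → foxtrot; now {delta:48, india:50, juliet:56, tango:74, mike:78, romeo:88, alpha:89}
run next job → delta; now {india:50, juliet:56, tango:74, mike:78, romeo:88, alpha:89}
update india to priority 27 → {india:27, juliet:56, tango:74, mike:78, romeo:88, alpha:89}
run next job → india; now {juliet:56, tango:74, mike:78, romeo:88, alpha:89}
update mike to priority 32 → {mike:32, juliet:56, tango:74, romeo:88, alpha:89}
run next job → mike; now {juliet:56, tango:74, romeo:88, alpha:89}
run next job → juliet; now {tango:74, romeo:88, alpha:89}
run next job → tango; now {romeo:88, alpha:89}

golf, bravo, sierra, uniform, whiskey, foxtrot, delta, india, mike, juliet, tango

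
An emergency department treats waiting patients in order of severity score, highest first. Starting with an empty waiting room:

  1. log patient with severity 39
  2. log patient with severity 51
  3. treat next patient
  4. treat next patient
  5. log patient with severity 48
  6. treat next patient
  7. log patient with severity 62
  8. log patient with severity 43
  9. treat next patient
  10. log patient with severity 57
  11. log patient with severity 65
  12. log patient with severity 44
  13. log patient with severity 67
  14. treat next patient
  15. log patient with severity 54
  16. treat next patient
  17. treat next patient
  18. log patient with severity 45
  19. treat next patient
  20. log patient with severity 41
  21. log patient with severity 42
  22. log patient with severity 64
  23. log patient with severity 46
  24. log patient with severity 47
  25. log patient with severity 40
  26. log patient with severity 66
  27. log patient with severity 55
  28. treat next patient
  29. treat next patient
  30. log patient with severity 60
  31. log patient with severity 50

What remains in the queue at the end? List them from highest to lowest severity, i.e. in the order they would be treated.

60 → 55 → 50 → 47 → 46 → 45 → 44 → 43 → 42 → 41 → 40

insert 39 → {39}
insert 51 → {51, 39}
treat next patient → 51; now {39}
treat next patient → 39; now {}
insert 48 → {48}
treat next patient → 48; now {}
insert 62 → {62}
insert 43 → {62, 43}
treat next patient → 62; now {43}
insert 57 → {57, 43}
insert 65 → {65, 57, 43}
insert 44 → {65, 57, 44, 43}
insert 67 → {67, 65, 57, 44, 43}
treat next patient → 67; now {65, 57, 44, 43}
insert 54 → {65, 57, 54, 44, 43}
treat next patient → 65; now {57, 54, 44, 43}
treat next patient → 57; now {54, 44, 43}
insert 45 → {54, 45, 44, 43}
treat next patient → 54; now {45, 44, 43}
insert 41 → {45, 44, 43, 41}
insert 42 → {45, 44, 43, 42, 41}
insert 64 → {64, 45, 44, 43, 42, 41}
insert 46 → {64, 46, 45, 44, 43, 42, 41}
insert 47 → {64, 47, 46, 45, 44, 43, 42, 41}
insert 40 → {64, 47, 46, 45, 44, 43, 42, 41, 40}
insert 66 → {66, 64, 47, 46, 45, 44, 43, 42, 41, 40}
insert 55 → {66, 64, 55, 47, 46, 45, 44, 43, 42, 41, 40}
treat next patient → 66; now {64, 55, 47, 46, 45, 44, 43, 42, 41, 40}
treat next patient → 64; now {55, 47, 46, 45, 44, 43, 42, 41, 40}
insert 60 → {60, 55, 47, 46, 45, 44, 43, 42, 41, 40}
insert 50 → {60, 55, 50, 47, 46, 45, 44, 43, 42, 41, 40}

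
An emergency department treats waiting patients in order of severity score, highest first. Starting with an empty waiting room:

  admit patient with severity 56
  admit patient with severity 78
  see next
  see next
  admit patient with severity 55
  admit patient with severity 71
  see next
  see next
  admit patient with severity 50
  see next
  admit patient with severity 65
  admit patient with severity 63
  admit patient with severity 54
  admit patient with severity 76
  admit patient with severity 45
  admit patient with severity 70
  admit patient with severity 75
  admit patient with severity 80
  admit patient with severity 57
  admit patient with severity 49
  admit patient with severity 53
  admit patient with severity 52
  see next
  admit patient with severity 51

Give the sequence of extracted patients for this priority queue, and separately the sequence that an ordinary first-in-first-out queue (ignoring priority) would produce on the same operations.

priority queue: 78, 56, 71, 55, 50, 80; FIFO queue: 56, 78, 55, 71, 50, 65

insert 56 → {56}
insert 78 → {78, 56}
see next → 78; now {56}
see next → 56; now {}
insert 55 → {55}
insert 71 → {71, 55}
see next → 71; now {55}
see next → 55; now {}
insert 50 → {50}
see next → 50; now {}
insert 65 → {65}
insert 63 → {65, 63}
insert 54 → {65, 63, 54}
insert 76 → {76, 65, 63, 54}
insert 45 → {76, 65, 63, 54, 45}
insert 70 → {76, 70, 65, 63, 54, 45}
insert 75 → {76, 75, 70, 65, 63, 54, 45}
insert 80 → {80, 76, 75, 70, 65, 63, 54, 45}
insert 57 → {80, 76, 75, 70, 65, 63, 57, 54, 45}
insert 49 → {80, 76, 75, 70, 65, 63, 57, 54, 49, 45}
insert 53 → {80, 76, 75, 70, 65, 63, 57, 54, 53, 49, 45}
insert 52 → {80, 76, 75, 70, 65, 63, 57, 54, 53, 52, 49, 45}
see next → 80; now {76, 75, 70, 65, 63, 57, 54, 53, 52, 49, 45}
insert 51 → {76, 75, 70, 65, 63, 57, 54, 53, 52, 51, 49, 45}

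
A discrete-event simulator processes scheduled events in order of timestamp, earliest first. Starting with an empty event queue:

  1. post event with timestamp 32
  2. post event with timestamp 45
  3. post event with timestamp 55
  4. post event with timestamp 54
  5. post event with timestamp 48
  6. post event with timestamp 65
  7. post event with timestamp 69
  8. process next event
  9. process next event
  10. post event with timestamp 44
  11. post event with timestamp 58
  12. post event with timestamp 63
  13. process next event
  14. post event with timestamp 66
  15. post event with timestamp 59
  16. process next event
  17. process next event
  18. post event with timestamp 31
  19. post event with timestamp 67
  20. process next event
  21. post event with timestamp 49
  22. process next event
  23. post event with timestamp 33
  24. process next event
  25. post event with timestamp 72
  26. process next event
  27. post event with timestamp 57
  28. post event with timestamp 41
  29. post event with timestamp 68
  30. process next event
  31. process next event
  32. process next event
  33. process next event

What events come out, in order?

insert 32 → {32}
insert 45 → {32, 45}
insert 55 → {32, 45, 55}
insert 54 → {32, 45, 54, 55}
insert 48 → {32, 45, 48, 54, 55}
insert 65 → {32, 45, 48, 54, 55, 65}
insert 69 → {32, 45, 48, 54, 55, 65, 69}
process next event → 32; now {45, 48, 54, 55, 65, 69}
process next event → 45; now {48, 54, 55, 65, 69}
insert 44 → {44, 48, 54, 55, 65, 69}
insert 58 → {44, 48, 54, 55, 58, 65, 69}
insert 63 → {44, 48, 54, 55, 58, 63, 65, 69}
process next event → 44; now {48, 54, 55, 58, 63, 65, 69}
insert 66 → {48, 54, 55, 58, 63, 65, 66, 69}
insert 59 → {48, 54, 55, 58, 59, 63, 65, 66, 69}
process next event → 48; now {54, 55, 58, 59, 63, 65, 66, 69}
process next event → 54; now {55, 58, 59, 63, 65, 66, 69}
insert 31 → {31, 55, 58, 59, 63, 65, 66, 69}
insert 67 → {31, 55, 58, 59, 63, 65, 66, 67, 69}
process next event → 31; now {55, 58, 59, 63, 65, 66, 67, 69}
insert 49 → {49, 55, 58, 59, 63, 65, 66, 67, 69}
process next event → 49; now {55, 58, 59, 63, 65, 66, 67, 69}
insert 33 → {33, 55, 58, 59, 63, 65, 66, 67, 69}
process next event → 33; now {55, 58, 59, 63, 65, 66, 67, 69}
insert 72 → {55, 58, 59, 63, 65, 66, 67, 69, 72}
process next event → 55; now {58, 59, 63, 65, 66, 67, 69, 72}
insert 57 → {57, 58, 59, 63, 65, 66, 67, 69, 72}
insert 41 → {41, 57, 58, 59, 63, 65, 66, 67, 69, 72}
insert 68 → {41, 57, 58, 59, 63, 65, 66, 67, 68, 69, 72}
process next event → 41; now {57, 58, 59, 63, 65, 66, 67, 68, 69, 72}
process next event → 57; now {58, 59, 63, 65, 66, 67, 68, 69, 72}
process next event → 58; now {59, 63, 65, 66, 67, 68, 69, 72}
process next event → 59; now {63, 65, 66, 67, 68, 69, 72}

[32, 45, 44, 48, 54, 31, 49, 33, 55, 41, 57, 58, 59]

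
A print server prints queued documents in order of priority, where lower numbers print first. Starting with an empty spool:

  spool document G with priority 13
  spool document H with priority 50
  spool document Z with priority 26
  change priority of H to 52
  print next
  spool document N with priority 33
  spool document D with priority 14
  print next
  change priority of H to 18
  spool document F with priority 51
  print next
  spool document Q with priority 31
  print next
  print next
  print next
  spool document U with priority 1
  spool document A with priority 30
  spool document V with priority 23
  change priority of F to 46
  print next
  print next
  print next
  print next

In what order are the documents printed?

G → D → H → Z → Q → N → U → V → A → F

add G (priority 13) → {G:13}
add H (priority 50) → {G:13, H:50}
add Z (priority 26) → {G:13, Z:26, H:50}
update H to priority 52 → {G:13, Z:26, H:52}
print next → G; now {Z:26, H:52}
add N (priority 33) → {Z:26, N:33, H:52}
add D (priority 14) → {D:14, Z:26, N:33, H:52}
print next → D; now {Z:26, N:33, H:52}
update H to priority 18 → {H:18, Z:26, N:33}
add F (priority 51) → {H:18, Z:26, N:33, F:51}
print next → H; now {Z:26, N:33, F:51}
add Q (priority 31) → {Z:26, Q:31, N:33, F:51}
print next → Z; now {Q:31, N:33, F:51}
print next → Q; now {N:33, F:51}
print next → N; now {F:51}
add U (priority 1) → {U:1, F:51}
add A (priority 30) → {U:1, A:30, F:51}
add V (priority 23) → {U:1, V:23, A:30, F:51}
update F to priority 46 → {U:1, V:23, A:30, F:46}
print next → U; now {V:23, A:30, F:46}
print next → V; now {A:30, F:46}
print next → A; now {F:46}
print next → F; now {}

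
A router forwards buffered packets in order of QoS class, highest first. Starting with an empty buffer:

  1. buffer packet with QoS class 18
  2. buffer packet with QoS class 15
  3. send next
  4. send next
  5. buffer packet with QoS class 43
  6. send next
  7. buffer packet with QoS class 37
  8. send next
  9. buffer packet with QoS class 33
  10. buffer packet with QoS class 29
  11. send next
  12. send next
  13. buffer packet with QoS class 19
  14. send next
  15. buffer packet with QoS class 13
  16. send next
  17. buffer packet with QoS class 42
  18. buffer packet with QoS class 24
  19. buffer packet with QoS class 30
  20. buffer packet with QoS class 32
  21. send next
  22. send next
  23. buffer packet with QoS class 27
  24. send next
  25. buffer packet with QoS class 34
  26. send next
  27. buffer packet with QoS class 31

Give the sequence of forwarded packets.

18 → 15 → 43 → 37 → 33 → 29 → 19 → 13 → 42 → 32 → 30 → 34

insert 18 → {18}
insert 15 → {18, 15}
send next → 18; now {15}
send next → 15; now {}
insert 43 → {43}
send next → 43; now {}
insert 37 → {37}
send next → 37; now {}
insert 33 → {33}
insert 29 → {33, 29}
send next → 33; now {29}
send next → 29; now {}
insert 19 → {19}
send next → 19; now {}
insert 13 → {13}
send next → 13; now {}
insert 42 → {42}
insert 24 → {42, 24}
insert 30 → {42, 30, 24}
insert 32 → {42, 32, 30, 24}
send next → 42; now {32, 30, 24}
send next → 32; now {30, 24}
insert 27 → {30, 27, 24}
send next → 30; now {27, 24}
insert 34 → {34, 27, 24}
send next → 34; now {27, 24}
insert 31 → {31, 27, 24}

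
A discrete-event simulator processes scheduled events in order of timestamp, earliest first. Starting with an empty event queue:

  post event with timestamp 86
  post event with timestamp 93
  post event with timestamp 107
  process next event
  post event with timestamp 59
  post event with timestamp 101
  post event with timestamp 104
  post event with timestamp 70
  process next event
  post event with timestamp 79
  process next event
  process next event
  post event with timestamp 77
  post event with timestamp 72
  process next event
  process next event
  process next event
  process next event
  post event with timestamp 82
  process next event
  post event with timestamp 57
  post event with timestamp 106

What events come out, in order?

insert 86 → {86}
insert 93 → {86, 93}
insert 107 → {86, 93, 107}
process next event → 86; now {93, 107}
insert 59 → {59, 93, 107}
insert 101 → {59, 93, 101, 107}
insert 104 → {59, 93, 101, 104, 107}
insert 70 → {59, 70, 93, 101, 104, 107}
process next event → 59; now {70, 93, 101, 104, 107}
insert 79 → {70, 79, 93, 101, 104, 107}
process next event → 70; now {79, 93, 101, 104, 107}
process next event → 79; now {93, 101, 104, 107}
insert 77 → {77, 93, 101, 104, 107}
insert 72 → {72, 77, 93, 101, 104, 107}
process next event → 72; now {77, 93, 101, 104, 107}
process next event → 77; now {93, 101, 104, 107}
process next event → 93; now {101, 104, 107}
process next event → 101; now {104, 107}
insert 82 → {82, 104, 107}
process next event → 82; now {104, 107}
insert 57 → {57, 104, 107}
insert 106 → {57, 104, 106, 107}

86 → 59 → 70 → 79 → 72 → 77 → 93 → 101 → 82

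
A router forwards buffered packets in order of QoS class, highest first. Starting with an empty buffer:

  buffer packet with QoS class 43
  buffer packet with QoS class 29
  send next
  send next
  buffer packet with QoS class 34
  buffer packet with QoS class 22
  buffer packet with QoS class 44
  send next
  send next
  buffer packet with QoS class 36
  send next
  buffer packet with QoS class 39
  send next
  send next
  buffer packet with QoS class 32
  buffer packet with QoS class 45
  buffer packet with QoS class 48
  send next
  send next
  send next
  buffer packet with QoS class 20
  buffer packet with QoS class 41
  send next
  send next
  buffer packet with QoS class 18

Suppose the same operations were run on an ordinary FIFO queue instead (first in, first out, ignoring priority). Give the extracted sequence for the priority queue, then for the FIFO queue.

priority queue: 43 → 29 → 44 → 34 → 36 → 39 → 22 → 48 → 45 → 32 → 41 → 20; FIFO queue: 43, 29, 34, 22, 44, 36, 39, 32, 45, 48, 20, 41

insert 43 → {43}
insert 29 → {43, 29}
send next → 43; now {29}
send next → 29; now {}
insert 34 → {34}
insert 22 → {34, 22}
insert 44 → {44, 34, 22}
send next → 44; now {34, 22}
send next → 34; now {22}
insert 36 → {36, 22}
send next → 36; now {22}
insert 39 → {39, 22}
send next → 39; now {22}
send next → 22; now {}
insert 32 → {32}
insert 45 → {45, 32}
insert 48 → {48, 45, 32}
send next → 48; now {45, 32}
send next → 45; now {32}
send next → 32; now {}
insert 20 → {20}
insert 41 → {41, 20}
send next → 41; now {20}
send next → 20; now {}
insert 18 → {18}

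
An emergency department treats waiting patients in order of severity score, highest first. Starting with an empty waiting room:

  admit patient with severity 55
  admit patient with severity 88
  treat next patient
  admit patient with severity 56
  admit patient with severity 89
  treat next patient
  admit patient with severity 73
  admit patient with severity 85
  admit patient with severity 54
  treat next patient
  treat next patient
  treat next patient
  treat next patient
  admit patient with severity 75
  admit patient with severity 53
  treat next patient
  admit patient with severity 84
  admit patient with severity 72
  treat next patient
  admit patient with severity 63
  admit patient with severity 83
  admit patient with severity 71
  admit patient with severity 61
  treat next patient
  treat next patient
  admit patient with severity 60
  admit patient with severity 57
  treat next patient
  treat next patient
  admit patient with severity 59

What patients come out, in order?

88 → 89 → 85 → 73 → 56 → 55 → 75 → 84 → 83 → 72 → 71 → 63

insert 55 → {55}
insert 88 → {88, 55}
treat next patient → 88; now {55}
insert 56 → {56, 55}
insert 89 → {89, 56, 55}
treat next patient → 89; now {56, 55}
insert 73 → {73, 56, 55}
insert 85 → {85, 73, 56, 55}
insert 54 → {85, 73, 56, 55, 54}
treat next patient → 85; now {73, 56, 55, 54}
treat next patient → 73; now {56, 55, 54}
treat next patient → 56; now {55, 54}
treat next patient → 55; now {54}
insert 75 → {75, 54}
insert 53 → {75, 54, 53}
treat next patient → 75; now {54, 53}
insert 84 → {84, 54, 53}
insert 72 → {84, 72, 54, 53}
treat next patient → 84; now {72, 54, 53}
insert 63 → {72, 63, 54, 53}
insert 83 → {83, 72, 63, 54, 53}
insert 71 → {83, 72, 71, 63, 54, 53}
insert 61 → {83, 72, 71, 63, 61, 54, 53}
treat next patient → 83; now {72, 71, 63, 61, 54, 53}
treat next patient → 72; now {71, 63, 61, 54, 53}
insert 60 → {71, 63, 61, 60, 54, 53}
insert 57 → {71, 63, 61, 60, 57, 54, 53}
treat next patient → 71; now {63, 61, 60, 57, 54, 53}
treat next patient → 63; now {61, 60, 57, 54, 53}
insert 59 → {61, 60, 59, 57, 54, 53}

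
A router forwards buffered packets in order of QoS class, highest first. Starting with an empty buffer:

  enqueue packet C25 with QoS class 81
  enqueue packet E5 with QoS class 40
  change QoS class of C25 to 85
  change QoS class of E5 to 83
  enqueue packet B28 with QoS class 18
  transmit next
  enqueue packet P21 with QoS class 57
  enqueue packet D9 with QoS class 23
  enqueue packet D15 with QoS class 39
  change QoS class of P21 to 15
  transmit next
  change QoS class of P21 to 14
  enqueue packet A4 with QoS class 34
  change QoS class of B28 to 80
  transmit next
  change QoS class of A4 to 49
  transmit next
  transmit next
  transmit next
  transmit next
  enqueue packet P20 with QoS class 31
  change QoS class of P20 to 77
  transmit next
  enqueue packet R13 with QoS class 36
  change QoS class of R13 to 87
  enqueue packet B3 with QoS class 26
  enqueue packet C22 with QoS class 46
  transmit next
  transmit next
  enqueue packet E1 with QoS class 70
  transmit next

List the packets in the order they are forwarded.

C25 → E5 → B28 → A4 → D15 → D9 → P21 → P20 → R13 → C22 → E1

add C25 (QoS class 81) → {C25:81}
add E5 (QoS class 40) → {C25:81, E5:40}
update C25 to QoS class 85 → {C25:85, E5:40}
update E5 to QoS class 83 → {C25:85, E5:83}
add B28 (QoS class 18) → {C25:85, E5:83, B28:18}
transmit next → C25; now {E5:83, B28:18}
add P21 (QoS class 57) → {E5:83, P21:57, B28:18}
add D9 (QoS class 23) → {E5:83, P21:57, D9:23, B28:18}
add D15 (QoS class 39) → {E5:83, P21:57, D15:39, D9:23, B28:18}
update P21 to QoS class 15 → {E5:83, D15:39, D9:23, B28:18, P21:15}
transmit next → E5; now {D15:39, D9:23, B28:18, P21:15}
update P21 to QoS class 14 → {D15:39, D9:23, B28:18, P21:14}
add A4 (QoS class 34) → {D15:39, A4:34, D9:23, B28:18, P21:14}
update B28 to QoS class 80 → {B28:80, D15:39, A4:34, D9:23, P21:14}
transmit next → B28; now {D15:39, A4:34, D9:23, P21:14}
update A4 to QoS class 49 → {A4:49, D15:39, D9:23, P21:14}
transmit next → A4; now {D15:39, D9:23, P21:14}
transmit next → D15; now {D9:23, P21:14}
transmit next → D9; now {P21:14}
transmit next → P21; now {}
add P20 (QoS class 31) → {P20:31}
update P20 to QoS class 77 → {P20:77}
transmit next → P20; now {}
add R13 (QoS class 36) → {R13:36}
update R13 to QoS class 87 → {R13:87}
add B3 (QoS class 26) → {R13:87, B3:26}
add C22 (QoS class 46) → {R13:87, C22:46, B3:26}
transmit next → R13; now {C22:46, B3:26}
transmit next → C22; now {B3:26}
add E1 (QoS class 70) → {E1:70, B3:26}
transmit next → E1; now {B3:26}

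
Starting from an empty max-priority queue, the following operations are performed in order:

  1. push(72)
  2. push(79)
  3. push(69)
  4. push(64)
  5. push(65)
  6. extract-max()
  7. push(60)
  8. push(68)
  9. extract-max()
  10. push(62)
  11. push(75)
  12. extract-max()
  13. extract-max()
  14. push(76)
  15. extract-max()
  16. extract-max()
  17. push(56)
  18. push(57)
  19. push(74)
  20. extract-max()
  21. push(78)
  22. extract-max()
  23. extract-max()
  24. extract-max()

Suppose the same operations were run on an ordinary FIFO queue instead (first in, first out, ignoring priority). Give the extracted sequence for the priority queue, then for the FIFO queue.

insert 72 → {72}
insert 79 → {79, 72}
insert 69 → {79, 72, 69}
insert 64 → {79, 72, 69, 64}
insert 65 → {79, 72, 69, 65, 64}
extract-max → 79; now {72, 69, 65, 64}
insert 60 → {72, 69, 65, 64, 60}
insert 68 → {72, 69, 68, 65, 64, 60}
extract-max → 72; now {69, 68, 65, 64, 60}
insert 62 → {69, 68, 65, 64, 62, 60}
insert 75 → {75, 69, 68, 65, 64, 62, 60}
extract-max → 75; now {69, 68, 65, 64, 62, 60}
extract-max → 69; now {68, 65, 64, 62, 60}
insert 76 → {76, 68, 65, 64, 62, 60}
extract-max → 76; now {68, 65, 64, 62, 60}
extract-max → 68; now {65, 64, 62, 60}
insert 56 → {65, 64, 62, 60, 56}
insert 57 → {65, 64, 62, 60, 57, 56}
insert 74 → {74, 65, 64, 62, 60, 57, 56}
extract-max → 74; now {65, 64, 62, 60, 57, 56}
insert 78 → {78, 65, 64, 62, 60, 57, 56}
extract-max → 78; now {65, 64, 62, 60, 57, 56}
extract-max → 65; now {64, 62, 60, 57, 56}
extract-max → 64; now {62, 60, 57, 56}

priority queue: 79, 72, 75, 69, 76, 68, 74, 78, 65, 64; FIFO queue: [72, 79, 69, 64, 65, 60, 68, 62, 75, 76]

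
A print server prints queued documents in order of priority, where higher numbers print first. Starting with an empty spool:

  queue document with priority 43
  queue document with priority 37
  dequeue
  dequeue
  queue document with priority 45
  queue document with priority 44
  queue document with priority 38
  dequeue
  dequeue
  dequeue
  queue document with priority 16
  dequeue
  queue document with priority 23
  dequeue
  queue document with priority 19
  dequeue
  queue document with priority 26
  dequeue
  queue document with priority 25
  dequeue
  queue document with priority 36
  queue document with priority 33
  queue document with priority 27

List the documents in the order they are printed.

43, 37, 45, 44, 38, 16, 23, 19, 26, 25

insert 43 → {43}
insert 37 → {43, 37}
dequeue → 43; now {37}
dequeue → 37; now {}
insert 45 → {45}
insert 44 → {45, 44}
insert 38 → {45, 44, 38}
dequeue → 45; now {44, 38}
dequeue → 44; now {38}
dequeue → 38; now {}
insert 16 → {16}
dequeue → 16; now {}
insert 23 → {23}
dequeue → 23; now {}
insert 19 → {19}
dequeue → 19; now {}
insert 26 → {26}
dequeue → 26; now {}
insert 25 → {25}
dequeue → 25; now {}
insert 36 → {36}
insert 33 → {36, 33}
insert 27 → {36, 33, 27}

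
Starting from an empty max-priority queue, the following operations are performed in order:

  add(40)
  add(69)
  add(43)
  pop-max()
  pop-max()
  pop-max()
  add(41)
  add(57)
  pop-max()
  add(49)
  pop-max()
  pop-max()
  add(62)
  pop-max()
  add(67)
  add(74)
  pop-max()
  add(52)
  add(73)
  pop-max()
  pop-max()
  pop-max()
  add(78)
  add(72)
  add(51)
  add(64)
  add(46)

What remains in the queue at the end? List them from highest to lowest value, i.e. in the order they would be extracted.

[78, 72, 64, 51, 46]

insert 40 → {40}
insert 69 → {69, 40}
insert 43 → {69, 43, 40}
pop-max → 69; now {43, 40}
pop-max → 43; now {40}
pop-max → 40; now {}
insert 41 → {41}
insert 57 → {57, 41}
pop-max → 57; now {41}
insert 49 → {49, 41}
pop-max → 49; now {41}
pop-max → 41; now {}
insert 62 → {62}
pop-max → 62; now {}
insert 67 → {67}
insert 74 → {74, 67}
pop-max → 74; now {67}
insert 52 → {67, 52}
insert 73 → {73, 67, 52}
pop-max → 73; now {67, 52}
pop-max → 67; now {52}
pop-max → 52; now {}
insert 78 → {78}
insert 72 → {78, 72}
insert 51 → {78, 72, 51}
insert 64 → {78, 72, 64, 51}
insert 46 → {78, 72, 64, 51, 46}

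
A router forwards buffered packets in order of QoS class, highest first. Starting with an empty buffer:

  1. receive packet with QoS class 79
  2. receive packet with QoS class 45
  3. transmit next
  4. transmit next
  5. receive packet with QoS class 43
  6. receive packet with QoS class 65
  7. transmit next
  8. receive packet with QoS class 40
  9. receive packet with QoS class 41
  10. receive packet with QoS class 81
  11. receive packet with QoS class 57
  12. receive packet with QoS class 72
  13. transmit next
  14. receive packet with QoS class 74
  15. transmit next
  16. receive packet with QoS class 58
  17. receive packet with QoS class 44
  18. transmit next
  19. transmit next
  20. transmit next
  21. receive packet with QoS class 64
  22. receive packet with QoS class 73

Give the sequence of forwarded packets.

insert 79 → {79}
insert 45 → {79, 45}
transmit next → 79; now {45}
transmit next → 45; now {}
insert 43 → {43}
insert 65 → {65, 43}
transmit next → 65; now {43}
insert 40 → {43, 40}
insert 41 → {43, 41, 40}
insert 81 → {81, 43, 41, 40}
insert 57 → {81, 57, 43, 41, 40}
insert 72 → {81, 72, 57, 43, 41, 40}
transmit next → 81; now {72, 57, 43, 41, 40}
insert 74 → {74, 72, 57, 43, 41, 40}
transmit next → 74; now {72, 57, 43, 41, 40}
insert 58 → {72, 58, 57, 43, 41, 40}
insert 44 → {72, 58, 57, 44, 43, 41, 40}
transmit next → 72; now {58, 57, 44, 43, 41, 40}
transmit next → 58; now {57, 44, 43, 41, 40}
transmit next → 57; now {44, 43, 41, 40}
insert 64 → {64, 44, 43, 41, 40}
insert 73 → {73, 64, 44, 43, 41, 40}

79 → 45 → 65 → 81 → 74 → 72 → 58 → 57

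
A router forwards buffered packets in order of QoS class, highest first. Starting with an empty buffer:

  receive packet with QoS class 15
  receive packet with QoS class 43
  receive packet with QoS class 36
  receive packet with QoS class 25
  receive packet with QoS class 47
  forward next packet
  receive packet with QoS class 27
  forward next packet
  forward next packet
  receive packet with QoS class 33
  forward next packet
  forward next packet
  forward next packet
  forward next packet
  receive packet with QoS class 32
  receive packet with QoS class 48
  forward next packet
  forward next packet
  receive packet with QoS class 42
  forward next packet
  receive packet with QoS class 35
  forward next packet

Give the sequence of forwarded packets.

insert 15 → {15}
insert 43 → {43, 15}
insert 36 → {43, 36, 15}
insert 25 → {43, 36, 25, 15}
insert 47 → {47, 43, 36, 25, 15}
forward next packet → 47; now {43, 36, 25, 15}
insert 27 → {43, 36, 27, 25, 15}
forward next packet → 43; now {36, 27, 25, 15}
forward next packet → 36; now {27, 25, 15}
insert 33 → {33, 27, 25, 15}
forward next packet → 33; now {27, 25, 15}
forward next packet → 27; now {25, 15}
forward next packet → 25; now {15}
forward next packet → 15; now {}
insert 32 → {32}
insert 48 → {48, 32}
forward next packet → 48; now {32}
forward next packet → 32; now {}
insert 42 → {42}
forward next packet → 42; now {}
insert 35 → {35}
forward next packet → 35; now {}

[47, 43, 36, 33, 27, 25, 15, 48, 32, 42, 35]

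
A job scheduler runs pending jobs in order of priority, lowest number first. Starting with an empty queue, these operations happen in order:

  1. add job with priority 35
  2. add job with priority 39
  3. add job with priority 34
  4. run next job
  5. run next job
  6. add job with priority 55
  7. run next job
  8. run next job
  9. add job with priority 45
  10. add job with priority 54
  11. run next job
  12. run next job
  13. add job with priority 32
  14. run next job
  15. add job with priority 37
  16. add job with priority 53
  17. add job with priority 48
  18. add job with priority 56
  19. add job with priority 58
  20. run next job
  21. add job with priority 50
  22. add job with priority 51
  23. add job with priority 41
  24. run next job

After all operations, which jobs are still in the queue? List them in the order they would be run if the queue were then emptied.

insert 35 → {35}
insert 39 → {35, 39}
insert 34 → {34, 35, 39}
run next job → 34; now {35, 39}
run next job → 35; now {39}
insert 55 → {39, 55}
run next job → 39; now {55}
run next job → 55; now {}
insert 45 → {45}
insert 54 → {45, 54}
run next job → 45; now {54}
run next job → 54; now {}
insert 32 → {32}
run next job → 32; now {}
insert 37 → {37}
insert 53 → {37, 53}
insert 48 → {37, 48, 53}
insert 56 → {37, 48, 53, 56}
insert 58 → {37, 48, 53, 56, 58}
run next job → 37; now {48, 53, 56, 58}
insert 50 → {48, 50, 53, 56, 58}
insert 51 → {48, 50, 51, 53, 56, 58}
insert 41 → {41, 48, 50, 51, 53, 56, 58}
run next job → 41; now {48, 50, 51, 53, 56, 58}

48 → 50 → 51 → 53 → 56 → 58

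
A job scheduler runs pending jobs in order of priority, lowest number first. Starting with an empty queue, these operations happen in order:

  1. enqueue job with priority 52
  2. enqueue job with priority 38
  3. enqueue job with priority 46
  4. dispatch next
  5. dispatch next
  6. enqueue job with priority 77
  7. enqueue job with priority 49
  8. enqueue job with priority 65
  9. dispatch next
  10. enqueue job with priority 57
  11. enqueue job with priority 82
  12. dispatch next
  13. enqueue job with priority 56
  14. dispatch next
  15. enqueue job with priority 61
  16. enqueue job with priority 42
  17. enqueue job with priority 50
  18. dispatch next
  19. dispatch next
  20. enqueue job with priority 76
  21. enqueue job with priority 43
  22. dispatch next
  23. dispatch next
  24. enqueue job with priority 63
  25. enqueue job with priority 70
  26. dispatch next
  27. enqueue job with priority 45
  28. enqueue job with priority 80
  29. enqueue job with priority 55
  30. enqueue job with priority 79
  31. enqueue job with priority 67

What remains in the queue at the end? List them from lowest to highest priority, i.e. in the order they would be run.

insert 52 → {52}
insert 38 → {38, 52}
insert 46 → {38, 46, 52}
dispatch next → 38; now {46, 52}
dispatch next → 46; now {52}
insert 77 → {52, 77}
insert 49 → {49, 52, 77}
insert 65 → {49, 52, 65, 77}
dispatch next → 49; now {52, 65, 77}
insert 57 → {52, 57, 65, 77}
insert 82 → {52, 57, 65, 77, 82}
dispatch next → 52; now {57, 65, 77, 82}
insert 56 → {56, 57, 65, 77, 82}
dispatch next → 56; now {57, 65, 77, 82}
insert 61 → {57, 61, 65, 77, 82}
insert 42 → {42, 57, 61, 65, 77, 82}
insert 50 → {42, 50, 57, 61, 65, 77, 82}
dispatch next → 42; now {50, 57, 61, 65, 77, 82}
dispatch next → 50; now {57, 61, 65, 77, 82}
insert 76 → {57, 61, 65, 76, 77, 82}
insert 43 → {43, 57, 61, 65, 76, 77, 82}
dispatch next → 43; now {57, 61, 65, 76, 77, 82}
dispatch next → 57; now {61, 65, 76, 77, 82}
insert 63 → {61, 63, 65, 76, 77, 82}
insert 70 → {61, 63, 65, 70, 76, 77, 82}
dispatch next → 61; now {63, 65, 70, 76, 77, 82}
insert 45 → {45, 63, 65, 70, 76, 77, 82}
insert 80 → {45, 63, 65, 70, 76, 77, 80, 82}
insert 55 → {45, 55, 63, 65, 70, 76, 77, 80, 82}
insert 79 → {45, 55, 63, 65, 70, 76, 77, 79, 80, 82}
insert 67 → {45, 55, 63, 65, 67, 70, 76, 77, 79, 80, 82}

[45, 55, 63, 65, 67, 70, 76, 77, 79, 80, 82]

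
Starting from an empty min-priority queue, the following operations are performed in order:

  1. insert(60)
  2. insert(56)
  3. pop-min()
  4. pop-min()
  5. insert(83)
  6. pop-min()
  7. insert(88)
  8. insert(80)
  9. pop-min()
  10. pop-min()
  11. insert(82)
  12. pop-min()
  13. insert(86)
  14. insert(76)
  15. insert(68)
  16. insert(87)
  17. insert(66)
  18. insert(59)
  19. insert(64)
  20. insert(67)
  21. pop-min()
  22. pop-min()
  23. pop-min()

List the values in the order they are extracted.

[56, 60, 83, 80, 88, 82, 59, 64, 66]

insert 60 → {60}
insert 56 → {56, 60}
pop-min → 56; now {60}
pop-min → 60; now {}
insert 83 → {83}
pop-min → 83; now {}
insert 88 → {88}
insert 80 → {80, 88}
pop-min → 80; now {88}
pop-min → 88; now {}
insert 82 → {82}
pop-min → 82; now {}
insert 86 → {86}
insert 76 → {76, 86}
insert 68 → {68, 76, 86}
insert 87 → {68, 76, 86, 87}
insert 66 → {66, 68, 76, 86, 87}
insert 59 → {59, 66, 68, 76, 86, 87}
insert 64 → {59, 64, 66, 68, 76, 86, 87}
insert 67 → {59, 64, 66, 67, 68, 76, 86, 87}
pop-min → 59; now {64, 66, 67, 68, 76, 86, 87}
pop-min → 64; now {66, 67, 68, 76, 86, 87}
pop-min → 66; now {67, 68, 76, 86, 87}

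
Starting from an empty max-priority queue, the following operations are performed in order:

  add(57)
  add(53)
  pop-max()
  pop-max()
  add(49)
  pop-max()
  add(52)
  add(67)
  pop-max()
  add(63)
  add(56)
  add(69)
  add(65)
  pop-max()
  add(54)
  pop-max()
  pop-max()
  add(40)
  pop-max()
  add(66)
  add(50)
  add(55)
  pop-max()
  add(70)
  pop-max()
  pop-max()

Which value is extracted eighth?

56

insert 57 → {57}
insert 53 → {57, 53}
pop-max → 57; now {53}
pop-max → 53; now {}
insert 49 → {49}
pop-max → 49; now {}
insert 52 → {52}
insert 67 → {67, 52}
pop-max → 67; now {52}
insert 63 → {63, 52}
insert 56 → {63, 56, 52}
insert 69 → {69, 63, 56, 52}
insert 65 → {69, 65, 63, 56, 52}
pop-max → 69; now {65, 63, 56, 52}
insert 54 → {65, 63, 56, 54, 52}
pop-max → 65; now {63, 56, 54, 52}
pop-max → 63; now {56, 54, 52}
insert 40 → {56, 54, 52, 40}
pop-max → 56; now {54, 52, 40}
insert 66 → {66, 54, 52, 40}
insert 50 → {66, 54, 52, 50, 40}
insert 55 → {66, 55, 54, 52, 50, 40}
pop-max → 66; now {55, 54, 52, 50, 40}
insert 70 → {70, 55, 54, 52, 50, 40}
pop-max → 70; now {55, 54, 52, 50, 40}
pop-max → 55; now {54, 52, 50, 40}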